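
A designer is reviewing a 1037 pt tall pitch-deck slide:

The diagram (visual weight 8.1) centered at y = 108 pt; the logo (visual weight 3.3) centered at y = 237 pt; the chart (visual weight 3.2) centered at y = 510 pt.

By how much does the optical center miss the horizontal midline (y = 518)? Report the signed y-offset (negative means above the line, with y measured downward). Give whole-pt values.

≈ -293 pt

Total weight = 8.1 + 3.3 + 3.2 = 14.6.
y: (8.1·108 + 3.3·237 + 3.2·510) / 14.6 = 3288.9 / 14.6 ≈ 225.27
Offset from y = 518: 225.27 − 518 ≈ -292.73.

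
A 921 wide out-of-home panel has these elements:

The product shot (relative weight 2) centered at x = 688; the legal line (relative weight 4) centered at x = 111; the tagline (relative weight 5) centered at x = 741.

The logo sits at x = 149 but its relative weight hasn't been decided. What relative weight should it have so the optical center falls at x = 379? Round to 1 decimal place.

w ≈ 5.9

Fixed elements: Σw = 2 + 4 + 5 = 11, Σw·x = 2·688 + 4·111 + 5·741 = 5525.
For the centroid to hit 379: (5525 + w·149) / (11 + w) = 379.
So w = (379·11 − 5525)/(149 − 379) = -1356/-230 ≈ 5.90.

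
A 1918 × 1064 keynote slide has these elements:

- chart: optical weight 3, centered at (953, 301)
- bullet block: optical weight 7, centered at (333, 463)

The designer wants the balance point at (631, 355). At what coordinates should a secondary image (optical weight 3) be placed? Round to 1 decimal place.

(1004.3, 157.0)

After adding the secondary image, total weight = 3 + 7 + 3 = 13.
Along x: (5190 + 3·x) / 13 = 631 (existing moment 3·953 + 7·333 = 5190) ⇒ x = (8203 − 5190) / 3 ≈ 1004.33.
Along y: (4144 + 3·y) / 13 = 355 (existing moment 3·301 + 7·463 = 4144) ⇒ y = (4615 − 4144) / 3 ≈ 157.00.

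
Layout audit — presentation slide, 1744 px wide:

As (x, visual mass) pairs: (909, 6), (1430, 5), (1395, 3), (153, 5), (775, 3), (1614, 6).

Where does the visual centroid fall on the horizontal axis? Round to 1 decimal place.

x ≈ 1055.8

Total weight = 6 + 5 + 3 + 5 + 3 + 6 = 28.
Σw·x = 29563; x̄ = 29563/28 ≈ 1055.82.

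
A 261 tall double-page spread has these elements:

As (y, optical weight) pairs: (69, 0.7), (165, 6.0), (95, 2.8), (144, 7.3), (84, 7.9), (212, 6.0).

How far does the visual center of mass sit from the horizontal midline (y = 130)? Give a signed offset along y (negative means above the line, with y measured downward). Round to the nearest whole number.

≈ 10

Σw = 0.7 + 6.0 + 2.8 + 7.3 + 7.9 + 6.0 = 30.7.
y-moment: 0.7·69 + 6.0·165 + 2.8·95 + 7.3·144 + 7.9·84 + 6.0·212 = 4291.1; centroid 4291.1/30.7 ≈ 139.78.
Offset from y = 130: 139.78 − 130 ≈ 9.78.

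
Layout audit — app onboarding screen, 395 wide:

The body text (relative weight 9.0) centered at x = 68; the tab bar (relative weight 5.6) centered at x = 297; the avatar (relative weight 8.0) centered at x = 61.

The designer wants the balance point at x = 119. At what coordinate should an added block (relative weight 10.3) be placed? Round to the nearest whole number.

x ≈ 112

New total weight: (9.0 + 5.6 + 8.0) + 10.3 = 32.9.
x: need Σw·x = 32.9·119 = 3915.1. Existing = 9.0·68 + 5.6·297 + 8.0·61 = 2763.2. Remainder 1151.9 / 10.3 ≈ 111.83.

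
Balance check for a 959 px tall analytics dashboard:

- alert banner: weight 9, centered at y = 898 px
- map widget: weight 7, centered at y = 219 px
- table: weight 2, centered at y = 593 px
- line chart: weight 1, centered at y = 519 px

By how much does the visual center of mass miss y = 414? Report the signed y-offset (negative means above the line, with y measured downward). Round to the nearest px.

Total weight = 9 + 7 + 2 + 1 = 19.
y: (9·898 + 7·219 + 2·593 + 1·519) / 19 = 11320 / 19 ≈ 595.79
Against y = 414, that's 595.79 − 414 = 181.79.

≈ 182 px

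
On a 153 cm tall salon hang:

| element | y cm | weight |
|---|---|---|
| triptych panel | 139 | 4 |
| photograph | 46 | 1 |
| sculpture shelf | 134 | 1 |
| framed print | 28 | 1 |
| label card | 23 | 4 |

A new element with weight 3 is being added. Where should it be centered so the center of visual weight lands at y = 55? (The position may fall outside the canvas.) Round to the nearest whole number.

After adding the new element, total weight = 4 + 1 + 1 + 1 + 4 + 3 = 14.
y: target moment 14×55 = 770; current 4·139 + 1·46 + 1·134 + 1·28 + 4·23 = 856; the new element supplies -86, so y = -86/3 ≈ -28.67.

y ≈ -29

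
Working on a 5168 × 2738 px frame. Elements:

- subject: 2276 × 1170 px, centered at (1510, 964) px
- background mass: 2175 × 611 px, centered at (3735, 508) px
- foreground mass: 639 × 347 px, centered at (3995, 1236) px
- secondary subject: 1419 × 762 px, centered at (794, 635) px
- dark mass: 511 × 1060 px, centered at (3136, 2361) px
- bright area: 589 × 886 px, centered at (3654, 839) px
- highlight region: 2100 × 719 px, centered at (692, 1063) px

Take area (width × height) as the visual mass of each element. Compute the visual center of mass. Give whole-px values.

(1955, 956)

Areas → weights: subject 2276·1170 = 2662920, background mass 2175·611 = 1328925, foreground mass 639·347 = 221733, secondary subject 1419·762 = 1081278, dark mass 511·1060 = 541660, bright area 589·886 = 521854, highlight region 2100·719 = 1509900; Σw = 7868270.
Σw·x = 15379253218; x̄ = 15379253218/7868270 ≈ 1954.59.
y: moment 7524540764 / weight 7868270 ≈ 956.31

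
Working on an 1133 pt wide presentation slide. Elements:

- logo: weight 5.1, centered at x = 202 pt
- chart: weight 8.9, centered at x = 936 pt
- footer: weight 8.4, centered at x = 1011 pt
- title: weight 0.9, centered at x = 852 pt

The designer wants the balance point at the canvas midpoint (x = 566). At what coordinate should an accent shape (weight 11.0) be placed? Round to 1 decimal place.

x ≈ 72.2

With the accent shape, Σw becomes 5.1 + 8.9 + 8.4 + 0.9 + 11.0 = 34.3.
x: need Σw·x = 34.3·566 = 19413.8. Existing = 5.1·202 + 8.9·936 + 8.4·1011 + 0.9·852 = 18619.8. Remainder 794.0 / 11.0 ≈ 72.18.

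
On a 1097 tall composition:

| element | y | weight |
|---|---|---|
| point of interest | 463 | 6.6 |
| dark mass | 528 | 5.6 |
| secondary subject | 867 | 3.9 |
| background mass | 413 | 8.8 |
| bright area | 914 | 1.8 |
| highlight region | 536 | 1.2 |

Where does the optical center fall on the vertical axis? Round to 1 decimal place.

Weights sum to 6.6 + 5.6 + 3.9 + 8.8 + 1.8 + 1.2 = 27.9.
y: (6.6·463 + 5.6·528 + 3.9·867 + 8.8·413 + 1.8·914 + 1.2·536) / 27.9 = 15316.7 / 27.9 ≈ 548.99

y ≈ 549.0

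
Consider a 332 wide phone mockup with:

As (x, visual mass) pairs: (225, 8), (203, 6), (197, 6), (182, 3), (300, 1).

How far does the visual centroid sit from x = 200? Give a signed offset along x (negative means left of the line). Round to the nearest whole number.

≈ 10

Σw = 8 + 6 + 6 + 3 + 1 = 24.
x: (8·225 + 6·203 + 6·197 + 3·182 + 1·300) / 24 = 5046 / 24 ≈ 210.25
Against x = 200, that's 210.25 − 200 = 10.25.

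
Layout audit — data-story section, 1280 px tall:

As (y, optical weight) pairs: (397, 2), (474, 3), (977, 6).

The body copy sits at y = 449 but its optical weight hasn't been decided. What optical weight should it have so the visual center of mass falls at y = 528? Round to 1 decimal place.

w ≈ 28.7

Existing Σw = 11 (2 + 3 + 6); existing moment 2·397 + 3·474 + 6·977 = 8078.
Balance at y = 528 requires (8078 + w·449) / (11 + w) = 528.
So w = (528·11 − 8078)/(449 − 528) = -2270/-79 ≈ 28.73.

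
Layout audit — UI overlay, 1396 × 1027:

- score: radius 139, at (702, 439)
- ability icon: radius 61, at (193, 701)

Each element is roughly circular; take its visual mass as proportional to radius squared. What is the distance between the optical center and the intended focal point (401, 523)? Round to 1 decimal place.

r² weights: score 139² = 19321, ability icon 61² = 3721. Total = 23042.
Σw·x = 19321·702 + 3721·193 = 14281495, so x̄ = 14281495/23042 ≈ 619.80.
Σw·y = 19321·439 + 3721·701 = 11090340, so ȳ = 11090340/23042 ≈ 481.31.
From (401, 523): dx = 218.80, dy = -41.69, so the distance is √(dx²+dy²) ≈ 222.74.

≈ 222.7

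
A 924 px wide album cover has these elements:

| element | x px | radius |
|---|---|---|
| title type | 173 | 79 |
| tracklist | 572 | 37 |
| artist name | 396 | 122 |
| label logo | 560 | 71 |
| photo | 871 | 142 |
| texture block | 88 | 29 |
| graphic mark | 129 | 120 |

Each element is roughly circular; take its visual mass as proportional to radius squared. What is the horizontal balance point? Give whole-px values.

x ≈ 478

Weights ∝ r²: title type 79² = 6241, tracklist 37² = 1369, artist name 122² = 14884, label logo 71² = 5041, photo 142² = 20164, texture block 29² = 841, graphic mark 120² = 14400; Σw = 62940.
x: (6241·173 + 1369·572 + 14884·396 + 5041·560 + 20164·871 + 841·88 + 14400·129) / 62940 = 30074237 / 62940 ≈ 477.82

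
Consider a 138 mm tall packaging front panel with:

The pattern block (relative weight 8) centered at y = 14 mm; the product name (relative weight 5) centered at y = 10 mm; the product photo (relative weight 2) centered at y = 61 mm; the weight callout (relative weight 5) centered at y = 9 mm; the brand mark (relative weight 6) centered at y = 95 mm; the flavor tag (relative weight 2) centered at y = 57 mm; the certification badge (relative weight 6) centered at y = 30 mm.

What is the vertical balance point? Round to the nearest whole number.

Total weight = 8 + 5 + 2 + 5 + 6 + 2 + 6 = 34.
y: moment 1193 / weight 34 ≈ 35.09

y ≈ 35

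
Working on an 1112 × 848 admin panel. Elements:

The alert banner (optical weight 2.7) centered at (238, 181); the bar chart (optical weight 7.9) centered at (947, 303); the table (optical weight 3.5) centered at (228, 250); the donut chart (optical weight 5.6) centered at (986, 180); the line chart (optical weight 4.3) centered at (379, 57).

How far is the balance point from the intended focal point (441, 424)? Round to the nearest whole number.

Weights sum to 2.7 + 7.9 + 3.5 + 5.6 + 4.3 = 24.0.
Σw·x = 2.7·238 + 7.9·947 + 3.5·228 + 5.6·986 + 4.3·379 = 16073.2, so x̄ = 16073.2/24.0 ≈ 669.72.
Σw·y = 2.7·181 + 7.9·303 + 3.5·250 + 5.6·180 + 4.3·57 = 5010.5, so ȳ = 5010.5/24.0 ≈ 208.77.
From (441, 424): dx = 228.72, dy = -215.23, so the distance is √(dx²+dy²) ≈ 314.06.

≈ 314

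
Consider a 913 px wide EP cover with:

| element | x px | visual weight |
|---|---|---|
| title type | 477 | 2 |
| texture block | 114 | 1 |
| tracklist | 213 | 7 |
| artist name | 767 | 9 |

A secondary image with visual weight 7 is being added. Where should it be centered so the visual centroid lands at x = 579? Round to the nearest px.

With the secondary image, Σw becomes 2 + 1 + 7 + 9 + 7 = 26.
x: need Σw·x = 26·579 = 15054. Existing = 2·477 + 1·114 + 7·213 + 9·767 = 9462. Remainder 5592 / 7 ≈ 798.86.

x ≈ 799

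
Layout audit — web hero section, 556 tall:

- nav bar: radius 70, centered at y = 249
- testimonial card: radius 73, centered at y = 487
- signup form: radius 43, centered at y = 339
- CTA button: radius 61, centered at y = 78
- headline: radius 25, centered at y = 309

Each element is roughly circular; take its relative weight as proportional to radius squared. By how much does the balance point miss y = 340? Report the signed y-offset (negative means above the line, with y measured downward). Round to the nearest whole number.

≈ -40

r² weights: nav bar 70² = 4900, testimonial card 73² = 5329, signup form 43² = 1849, CTA button 61² = 3721, headline 25² = 625. Total = 16424.
y-moment: 4900·249 + 5329·487 + 1849·339 + 3721·78 + 625·309 = 4925497; centroid 4925497/16424 ≈ 299.90.
Difference: 299.90 − 340 ≈ -40.10.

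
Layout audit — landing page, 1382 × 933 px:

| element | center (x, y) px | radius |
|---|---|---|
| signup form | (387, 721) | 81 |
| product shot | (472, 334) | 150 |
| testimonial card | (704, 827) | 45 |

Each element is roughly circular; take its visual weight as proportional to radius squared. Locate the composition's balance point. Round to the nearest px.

r² weights: signup form 81² = 6561, product shot 150² = 22500, testimonial card 45² = 2025. Total = 31086.
Σw·x = 6561·387 + 22500·472 + 2025·704 = 14584707, so x̄ = 14584707/31086 ≈ 469.17.
Σw·y = 6561·721 + 22500·334 + 2025·827 = 13920156, so ȳ = 13920156/31086 ≈ 447.80.

(469, 448)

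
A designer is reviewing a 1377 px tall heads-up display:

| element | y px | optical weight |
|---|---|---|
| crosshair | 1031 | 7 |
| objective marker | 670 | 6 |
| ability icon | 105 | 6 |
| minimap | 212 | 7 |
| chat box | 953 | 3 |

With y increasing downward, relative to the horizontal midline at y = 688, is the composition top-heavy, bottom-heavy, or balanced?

Σw = 7 + 6 + 6 + 7 + 3 = 29.
y-moment: 7·1031 + 6·670 + 6·105 + 7·212 + 3·953 = 16210; centroid 16210/29 ≈ 558.97.
559.0 lies above (smaller y than) the midline 688, so the layout is top-heavy.

top-heavy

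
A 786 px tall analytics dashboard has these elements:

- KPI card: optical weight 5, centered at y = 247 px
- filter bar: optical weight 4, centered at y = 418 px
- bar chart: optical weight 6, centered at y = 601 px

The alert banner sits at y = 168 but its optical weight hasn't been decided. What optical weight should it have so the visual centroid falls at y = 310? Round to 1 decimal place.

w ≈ 13.1

Known weights sum to 5 + 4 + 6 = 15; their moment is 5·247 + 4·418 + 6·601 = 6513.
Set Σw·y/Σw = 310: (6513 + 168w) = 310·(15 + w).
Solving: w = (310·15 − 6513) / (168 − 310) = -1863 / -142 ≈ 13.12.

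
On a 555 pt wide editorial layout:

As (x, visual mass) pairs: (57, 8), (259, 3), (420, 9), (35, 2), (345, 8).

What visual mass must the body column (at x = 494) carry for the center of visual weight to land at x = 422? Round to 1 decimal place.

Known weights sum to 8 + 3 + 9 + 2 + 8 = 30; their moment is 8·57 + 3·259 + 9·420 + 2·35 + 8·345 = 7843.
For the centroid to hit 422: (7843 + w·494) / (30 + w) = 422.
Solving: w = (422·30 − 7843) / (494 − 422) = 4817 / 72 ≈ 66.90.

w ≈ 66.9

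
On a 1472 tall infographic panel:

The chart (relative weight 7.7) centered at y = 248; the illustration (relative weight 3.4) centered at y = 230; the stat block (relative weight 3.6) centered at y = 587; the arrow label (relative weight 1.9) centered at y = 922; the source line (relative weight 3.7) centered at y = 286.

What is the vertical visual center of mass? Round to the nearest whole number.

y ≈ 375

Weights sum to 7.7 + 3.4 + 3.6 + 1.9 + 3.7 = 20.3.
y: (7.7·248 + 3.4·230 + 3.6·587 + 1.9·922 + 3.7·286) / 20.3 = 7614.8 / 20.3 ≈ 375.11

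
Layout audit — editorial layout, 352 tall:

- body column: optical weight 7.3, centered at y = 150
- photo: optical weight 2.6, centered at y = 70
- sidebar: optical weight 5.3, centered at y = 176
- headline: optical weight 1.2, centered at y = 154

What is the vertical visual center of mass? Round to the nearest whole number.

y ≈ 146

Total weight = 7.3 + 2.6 + 5.3 + 1.2 = 16.4.
y: (7.3·150 + 2.6·70 + 5.3·176 + 1.2·154) / 16.4 = 2394.6 / 16.4 ≈ 146.01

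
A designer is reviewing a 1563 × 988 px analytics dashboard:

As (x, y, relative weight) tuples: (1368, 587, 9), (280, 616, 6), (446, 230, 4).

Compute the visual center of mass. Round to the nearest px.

Total weight = 9 + 6 + 4 = 19.
Σw·x = 9·1368 + 6·280 + 4·446 = 15776, so x̄ = 15776/19 ≈ 830.32.
Σw·y = 9·587 + 6·616 + 4·230 = 9899, so ȳ = 9899/19 ≈ 521.00.

(830, 521)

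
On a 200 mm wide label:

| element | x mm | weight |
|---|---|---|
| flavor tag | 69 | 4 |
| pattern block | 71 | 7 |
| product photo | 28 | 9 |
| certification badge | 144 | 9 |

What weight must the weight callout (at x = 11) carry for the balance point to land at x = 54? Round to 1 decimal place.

Existing Σw = 29 (4 + 7 + 9 + 9); existing moment 4·69 + 7·71 + 9·28 + 9·144 = 2321.
For the centroid to hit 54: (2321 + w·11) / (29 + w) = 54.
Solving: w = (54·29 − 2321) / (11 − 54) = -755 / -43 ≈ 17.56.

w ≈ 17.6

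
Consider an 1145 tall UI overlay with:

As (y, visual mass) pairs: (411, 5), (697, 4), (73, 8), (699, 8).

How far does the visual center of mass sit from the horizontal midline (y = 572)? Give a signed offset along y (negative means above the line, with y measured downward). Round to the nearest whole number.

≈ -131

Total weight = 5 + 4 + 8 + 8 = 25.
y-moment: 5·411 + 4·697 + 8·73 + 8·699 = 11019; centroid 11019/25 ≈ 440.76.
Against y = 572, that's 440.76 − 572 = -131.24.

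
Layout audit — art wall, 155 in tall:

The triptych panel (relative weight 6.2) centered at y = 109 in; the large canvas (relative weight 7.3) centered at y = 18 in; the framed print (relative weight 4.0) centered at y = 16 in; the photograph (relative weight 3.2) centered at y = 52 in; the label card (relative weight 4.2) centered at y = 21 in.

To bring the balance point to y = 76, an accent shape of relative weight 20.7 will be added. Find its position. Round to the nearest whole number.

y ≈ 113

After adding the accent shape, total weight = 6.2 + 7.3 + 4.0 + 3.2 + 4.2 + 20.7 = 45.6.
Along y: (1125.8 + 20.7·y) / 45.6 = 76 (existing moment 6.2·109 + 7.3·18 + 4.0·16 + 3.2·52 + 4.2·21 = 1125.8) ⇒ y = (3465.6 − 1125.8) / 20.7 ≈ 113.03.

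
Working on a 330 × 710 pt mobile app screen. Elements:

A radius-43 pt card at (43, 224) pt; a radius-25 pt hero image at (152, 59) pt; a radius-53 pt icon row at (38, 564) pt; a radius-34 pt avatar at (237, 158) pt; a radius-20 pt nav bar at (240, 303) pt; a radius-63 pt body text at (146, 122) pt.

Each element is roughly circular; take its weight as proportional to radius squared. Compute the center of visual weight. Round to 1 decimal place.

r² weights: card 43² = 1849, hero image 25² = 625, icon row 53² = 2809, avatar 34² = 1156, nav bar 20² = 400, body text 63² = 3969. Total = 10808.
x: moment 1230695 / weight 10808 ≈ 113.87
y: moment 2823393 / weight 10808 ≈ 261.23

(113.9, 261.2)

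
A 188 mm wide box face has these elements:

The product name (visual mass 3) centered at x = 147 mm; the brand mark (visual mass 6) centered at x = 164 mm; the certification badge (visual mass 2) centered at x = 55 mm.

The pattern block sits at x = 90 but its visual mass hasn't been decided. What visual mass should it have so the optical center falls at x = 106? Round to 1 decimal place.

Fixed elements: Σw = 3 + 6 + 2 = 11, Σw·x = 3·147 + 6·164 + 2·55 = 1535.
Balance at x = 106 requires (1535 + w·90) / (11 + w) = 106.
So w = (106·11 − 1535)/(90 − 106) = -369/-16 ≈ 23.06.

w ≈ 23.1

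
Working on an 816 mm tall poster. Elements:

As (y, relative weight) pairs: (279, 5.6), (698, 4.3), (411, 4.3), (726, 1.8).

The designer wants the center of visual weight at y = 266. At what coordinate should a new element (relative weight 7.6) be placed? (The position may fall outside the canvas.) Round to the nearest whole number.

New total weight: (5.6 + 4.3 + 4.3 + 1.8) + 7.6 = 23.6.
y: target moment 23.6×266 = 6277.6; current 5.6·279 + 4.3·698 + 4.3·411 + 1.8·726 = 7637.9; the new element supplies -1360.3, so y = -1360.3/7.6 ≈ -178.99.

y ≈ -179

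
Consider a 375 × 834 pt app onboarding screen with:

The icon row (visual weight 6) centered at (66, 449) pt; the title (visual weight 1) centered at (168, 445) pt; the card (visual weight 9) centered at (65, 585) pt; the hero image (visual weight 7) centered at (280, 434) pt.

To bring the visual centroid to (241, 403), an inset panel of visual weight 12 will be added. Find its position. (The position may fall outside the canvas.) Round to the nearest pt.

With the inset panel, Σw becomes 6 + 1 + 9 + 7 + 12 = 35.
x: target moment 35×241 = 8435; current 6·66 + 1·168 + 9·65 + 7·280 = 3109; the inset panel supplies 5326, so x = 5326/12 ≈ 443.83.
y: target moment 35×403 = 14105; current 6·449 + 1·445 + 9·585 + 7·434 = 11442; the inset panel supplies 2663, so y = 2663/12 ≈ 221.92.

(444, 222)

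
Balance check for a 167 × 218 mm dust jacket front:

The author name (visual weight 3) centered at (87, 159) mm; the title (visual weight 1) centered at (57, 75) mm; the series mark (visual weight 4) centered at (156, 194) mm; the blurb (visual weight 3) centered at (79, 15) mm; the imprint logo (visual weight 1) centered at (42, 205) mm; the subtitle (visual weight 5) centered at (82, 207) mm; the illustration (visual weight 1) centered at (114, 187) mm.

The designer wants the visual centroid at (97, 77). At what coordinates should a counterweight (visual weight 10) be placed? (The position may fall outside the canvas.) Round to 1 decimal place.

After adding the counterweight, total weight = 3 + 1 + 4 + 3 + 1 + 5 + 1 + 10 = 28.
Along x: (1745 + 10·x) / 28 = 97 (existing moment 3·87 + 1·57 + 4·156 + 3·79 + 1·42 + 5·82 + 1·114 = 1745) ⇒ x = (2716 − 1745) / 10 ≈ 97.10.
Along y: (2800 + 10·y) / 28 = 77 (existing moment 3·159 + 1·75 + 4·194 + 3·15 + 1·205 + 5·207 + 1·187 = 2800) ⇒ y = (2156 − 2800) / 10 ≈ -64.40.

(97.1, -64.4)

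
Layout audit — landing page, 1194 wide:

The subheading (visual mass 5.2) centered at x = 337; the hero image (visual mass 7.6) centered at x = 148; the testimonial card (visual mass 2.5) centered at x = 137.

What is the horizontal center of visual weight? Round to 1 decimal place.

x ≈ 210.4

Weights sum to 5.2 + 7.6 + 2.5 = 15.3.
Σw·x = 5.2·337 + 7.6·148 + 2.5·137 = 3219.7, so x̄ = 3219.7/15.3 ≈ 210.44.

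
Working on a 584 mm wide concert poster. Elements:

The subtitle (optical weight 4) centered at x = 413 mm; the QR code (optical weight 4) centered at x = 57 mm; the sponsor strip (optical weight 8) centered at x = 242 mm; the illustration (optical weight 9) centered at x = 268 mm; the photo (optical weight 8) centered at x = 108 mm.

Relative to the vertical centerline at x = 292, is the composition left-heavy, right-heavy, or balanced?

Σw = 4 + 4 + 8 + 9 + 8 = 33.
x: (4·413 + 4·57 + 8·242 + 9·268 + 8·108) / 33 = 7092 / 33 ≈ 214.91
214.9 vs midline 292 → left-heavy.

left-heavy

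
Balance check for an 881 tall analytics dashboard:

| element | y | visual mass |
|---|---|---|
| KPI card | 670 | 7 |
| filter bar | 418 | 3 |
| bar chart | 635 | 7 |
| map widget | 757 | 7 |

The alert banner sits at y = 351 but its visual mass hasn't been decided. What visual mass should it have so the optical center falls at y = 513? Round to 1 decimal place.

w ≈ 20.8

Existing Σw = 24 (7 + 3 + 7 + 7); existing moment 7·670 + 3·418 + 7·635 + 7·757 = 15688.
Balance at y = 513 requires (15688 + w·351) / (24 + w) = 513.
So w = (513·24 − 15688)/(351 − 513) = -3376/-162 ≈ 20.84.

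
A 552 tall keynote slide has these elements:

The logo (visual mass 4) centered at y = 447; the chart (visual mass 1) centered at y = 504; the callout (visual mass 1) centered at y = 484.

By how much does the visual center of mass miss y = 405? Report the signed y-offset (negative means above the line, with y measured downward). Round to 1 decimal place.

Σw = 4 + 1 + 1 = 6.
y-moment: 4·447 + 1·504 + 1·484 = 2776; centroid 2776/6 ≈ 462.67.
Offset from y = 405: 462.67 − 405 ≈ 57.67.

≈ 57.7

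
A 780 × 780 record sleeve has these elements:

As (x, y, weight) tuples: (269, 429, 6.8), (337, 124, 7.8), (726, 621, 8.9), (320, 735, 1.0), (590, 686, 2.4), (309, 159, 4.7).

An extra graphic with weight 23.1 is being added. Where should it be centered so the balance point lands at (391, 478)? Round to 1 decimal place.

(315.2, 589.0)

After adding the extra graphic, total weight = 6.8 + 7.8 + 8.9 + 1.0 + 2.4 + 4.7 + 23.1 = 54.7.
x: need Σw·x = 54.7·391 = 21387.7. Existing = 6.8·269 + 7.8·337 + 8.9·726 + 1.0·320 + 2.4·590 + 4.7·309 = 14107.5. Remainder 7280.2 / 23.1 ≈ 315.16.
y: need Σw·y = 54.7·478 = 26146.6. Existing = 6.8·429 + 7.8·124 + 8.9·621 + 1.0·735 + 2.4·686 + 4.7·159 = 12540.0. Remainder 13606.6 / 23.1 ≈ 589.03.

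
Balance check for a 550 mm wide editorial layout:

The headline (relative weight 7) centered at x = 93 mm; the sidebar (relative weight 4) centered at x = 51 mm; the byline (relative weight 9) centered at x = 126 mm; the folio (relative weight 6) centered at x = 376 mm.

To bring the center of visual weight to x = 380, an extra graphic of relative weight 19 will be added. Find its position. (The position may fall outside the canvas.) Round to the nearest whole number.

x ≈ 677

New total weight: (7 + 4 + 9 + 6) + 19 = 45.
Along x: (4245 + 19·x) / 45 = 380 (existing moment 7·93 + 4·51 + 9·126 + 6·376 = 4245) ⇒ x = (17100 − 4245) / 19 ≈ 676.58.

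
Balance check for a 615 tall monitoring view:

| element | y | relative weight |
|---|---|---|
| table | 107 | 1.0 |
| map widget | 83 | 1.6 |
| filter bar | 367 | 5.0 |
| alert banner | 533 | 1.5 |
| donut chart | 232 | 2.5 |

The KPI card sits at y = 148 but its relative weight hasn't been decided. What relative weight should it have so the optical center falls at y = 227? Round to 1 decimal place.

Known weights sum to 1.0 + 1.6 + 5.0 + 1.5 + 2.5 = 11.6; their moment is 1.0·107 + 1.6·83 + 5.0·367 + 1.5·533 + 2.5·232 = 3454.3.
Set Σw·y/Σw = 227: (3454.3 + 148w) = 227·(11.6 + w).
Rearranging, w·(148 − 227) = 227·11.6 − 3454.3 = -821.1, so w ≈ -821.1/-79 = 10.39.

w ≈ 10.4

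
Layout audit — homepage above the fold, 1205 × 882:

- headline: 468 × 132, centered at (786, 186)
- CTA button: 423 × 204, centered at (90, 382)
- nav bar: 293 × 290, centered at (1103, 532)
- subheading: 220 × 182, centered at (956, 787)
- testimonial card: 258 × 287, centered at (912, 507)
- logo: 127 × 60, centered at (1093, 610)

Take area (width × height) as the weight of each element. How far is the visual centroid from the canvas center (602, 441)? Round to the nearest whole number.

≈ 144

Taking area as weight: headline 468·132 = 61776, CTA button 423·204 = 86292, nav bar 293·290 = 84970, subheading 220·182 = 40040, testimonial card 258·287 = 74046, logo 127·60 = 7620. Sum 354744.
Σw·x = 264180978; x̄ = 264180978/354744 ≈ 744.71.
Σw·y = 163358922; ȳ = 163358922/354744 ≈ 460.50.
Offset from (602, 441): Δx ≈ 142.71, Δy ≈ 19.50; distance = √(Δx² + Δy²) ≈ 144.03.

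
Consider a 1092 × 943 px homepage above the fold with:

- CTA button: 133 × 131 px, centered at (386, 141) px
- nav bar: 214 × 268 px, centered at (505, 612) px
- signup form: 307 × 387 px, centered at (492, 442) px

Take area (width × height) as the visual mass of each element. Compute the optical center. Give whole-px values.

(486, 465)

Taking area as weight: CTA button 133·131 = 17423, nav bar 214·268 = 57352, signup form 307·387 = 118809. Sum 193584.
Σw·x = 17423·386 + 57352·505 + 118809·492 = 94142066, so x̄ = 94142066/193584 ≈ 486.31.
Σw·y = 17423·141 + 57352·612 + 118809·442 = 90069645, so ȳ = 90069645/193584 ≈ 465.27.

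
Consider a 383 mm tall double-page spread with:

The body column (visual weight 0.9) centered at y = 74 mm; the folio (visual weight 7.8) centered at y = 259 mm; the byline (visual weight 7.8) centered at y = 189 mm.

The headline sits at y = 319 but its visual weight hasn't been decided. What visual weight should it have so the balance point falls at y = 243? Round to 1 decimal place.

w ≈ 5.9

Fixed elements: Σw = 0.9 + 7.8 + 7.8 = 16.5, Σw·y = 0.9·74 + 7.8·259 + 7.8·189 = 3561.0.
Set Σw·y/Σw = 243: (3561.0 + 319w) = 243·(16.5 + w).
Rearranging, w·(319 − 243) = 243·16.5 − 3561.0 = 448.5, so w ≈ 448.5/76 = 5.90.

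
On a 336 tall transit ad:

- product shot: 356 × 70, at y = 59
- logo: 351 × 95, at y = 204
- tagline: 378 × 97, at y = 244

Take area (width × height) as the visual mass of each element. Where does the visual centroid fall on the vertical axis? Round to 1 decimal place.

y ≈ 181.4

Areas: product shot 356·70 = 24920, logo 351·95 = 33345, tagline 378·97 = 36666. Total weight = 94931.
Σw·y = 24920·59 + 33345·204 + 36666·244 = 17219164, so ȳ = 17219164/94931 ≈ 181.39.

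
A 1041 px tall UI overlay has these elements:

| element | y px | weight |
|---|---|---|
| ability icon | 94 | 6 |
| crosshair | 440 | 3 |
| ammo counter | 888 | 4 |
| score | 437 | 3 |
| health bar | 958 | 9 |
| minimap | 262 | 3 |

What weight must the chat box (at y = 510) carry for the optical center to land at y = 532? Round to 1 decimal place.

w ≈ 57.2

Fixed elements: Σw = 6 + 3 + 4 + 3 + 9 + 3 = 28, Σw·y = 6·94 + 3·440 + 4·888 + 3·437 + 9·958 + 3·262 = 16155.
For the centroid to hit 532: (16155 + w·510) / (28 + w) = 532.
Solving: w = (532·28 − 16155) / (510 − 532) = -1259 / -22 ≈ 57.23.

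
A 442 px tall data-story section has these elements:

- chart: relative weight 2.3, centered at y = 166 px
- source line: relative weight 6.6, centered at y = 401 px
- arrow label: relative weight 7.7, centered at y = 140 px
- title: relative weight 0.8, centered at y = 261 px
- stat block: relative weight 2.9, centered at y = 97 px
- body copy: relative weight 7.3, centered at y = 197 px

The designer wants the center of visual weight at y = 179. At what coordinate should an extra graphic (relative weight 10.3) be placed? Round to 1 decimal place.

y ≈ 72.8

New total weight: (2.3 + 6.6 + 7.7 + 0.8 + 2.9 + 7.3) + 10.3 = 37.9.
y: need Σw·y = 37.9·179 = 6784.1. Existing = 2.3·166 + 6.6·401 + 7.7·140 + 0.8·261 + 2.9·97 + 7.3·197 = 6034.6. Remainder 749.5 / 10.3 ≈ 72.77.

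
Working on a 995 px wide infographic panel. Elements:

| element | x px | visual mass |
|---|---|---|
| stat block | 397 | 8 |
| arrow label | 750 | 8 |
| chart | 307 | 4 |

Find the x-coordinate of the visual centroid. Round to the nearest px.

x ≈ 520

Weights sum to 8 + 8 + 4 = 20.
x-moment: 8·397 + 8·750 + 4·307 = 10404; centroid 10404/20 ≈ 520.20.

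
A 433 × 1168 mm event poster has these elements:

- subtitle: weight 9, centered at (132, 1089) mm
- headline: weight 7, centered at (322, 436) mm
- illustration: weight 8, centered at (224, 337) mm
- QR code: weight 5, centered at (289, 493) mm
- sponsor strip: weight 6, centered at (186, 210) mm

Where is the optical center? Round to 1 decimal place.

(222.7, 550.7)

Weights sum to 9 + 7 + 8 + 5 + 6 = 35.
x-moment: 9·132 + 7·322 + 8·224 + 5·289 + 6·186 = 7795; centroid 7795/35 ≈ 222.71.
y-moment: 9·1089 + 7·436 + 8·337 + 5·493 + 6·210 = 19274; centroid 19274/35 ≈ 550.69.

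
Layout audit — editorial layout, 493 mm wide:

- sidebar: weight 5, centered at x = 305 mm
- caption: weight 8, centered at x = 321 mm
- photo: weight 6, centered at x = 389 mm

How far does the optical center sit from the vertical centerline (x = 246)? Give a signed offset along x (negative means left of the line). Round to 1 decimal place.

Weights sum to 5 + 8 + 6 = 19.
Σw·x = 5·305 + 8·321 + 6·389 = 6427, so x̄ = 6427/19 ≈ 338.26.
Offset from x = 246: 338.26 − 246 ≈ 92.26.

≈ 92.3 mm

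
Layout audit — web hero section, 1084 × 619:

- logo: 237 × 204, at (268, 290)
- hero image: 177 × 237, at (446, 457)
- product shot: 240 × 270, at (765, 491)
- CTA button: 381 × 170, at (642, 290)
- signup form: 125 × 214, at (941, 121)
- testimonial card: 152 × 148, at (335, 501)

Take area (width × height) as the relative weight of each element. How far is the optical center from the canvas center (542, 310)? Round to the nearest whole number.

≈ 66

Areas → weights: logo 237·204 = 48348, hero image 177·237 = 41949, product shot 240·270 = 64800, CTA button 381·170 = 64770, signup form 125·214 = 26750, testimonial card 152·148 = 22496; Σw = 269113.
Σw·x = 155528768; x̄ = 155528768/269113 ≈ 577.93.
Σw·y = 98298959; ȳ = 98298959/269113 ≈ 365.27.
Offset from (542, 310): Δx ≈ 35.93, Δy ≈ 55.27; distance = √(Δx² + Δy²) ≈ 65.92.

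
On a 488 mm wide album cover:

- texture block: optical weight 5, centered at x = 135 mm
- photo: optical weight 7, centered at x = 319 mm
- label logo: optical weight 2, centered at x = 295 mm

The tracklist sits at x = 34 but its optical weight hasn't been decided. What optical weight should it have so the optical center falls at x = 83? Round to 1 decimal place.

w ≈ 47.7

Fixed elements: Σw = 5 + 7 + 2 = 14, Σw·x = 5·135 + 7·319 + 2·295 = 3498.
Balance at x = 83 requires (3498 + w·34) / (14 + w) = 83.
Rearranging, w·(34 − 83) = 83·14 − 3498 = -2336, so w ≈ -2336/-49 = 47.67.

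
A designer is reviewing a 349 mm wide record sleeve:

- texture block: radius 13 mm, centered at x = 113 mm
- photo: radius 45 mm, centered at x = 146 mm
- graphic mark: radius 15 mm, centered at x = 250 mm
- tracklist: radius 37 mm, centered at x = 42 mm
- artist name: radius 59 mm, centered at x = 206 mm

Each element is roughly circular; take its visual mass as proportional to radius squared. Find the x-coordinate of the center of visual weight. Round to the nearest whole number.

x ≈ 158

Weights ∝ r²: texture block 13² = 169, photo 45² = 2025, graphic mark 15² = 225, tracklist 37² = 1369, artist name 59² = 3481; Σw = 7269.
x: (169·113 + 2025·146 + 225·250 + 1369·42 + 3481·206) / 7269 = 1145581 / 7269 ≈ 157.60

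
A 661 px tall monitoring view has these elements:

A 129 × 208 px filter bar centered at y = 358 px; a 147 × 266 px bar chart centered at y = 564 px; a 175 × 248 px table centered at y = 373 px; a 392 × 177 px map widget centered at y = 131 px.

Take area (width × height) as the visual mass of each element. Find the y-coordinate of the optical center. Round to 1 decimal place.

Taking area as weight: filter bar 129·208 = 26832, bar chart 147·266 = 39102, table 175·248 = 43400, map widget 392·177 = 69384. Sum 178718.
Σw·y = 26832·358 + 39102·564 + 43400·373 + 69384·131 = 56936888, so ȳ = 56936888/178718 ≈ 318.59.

y ≈ 318.6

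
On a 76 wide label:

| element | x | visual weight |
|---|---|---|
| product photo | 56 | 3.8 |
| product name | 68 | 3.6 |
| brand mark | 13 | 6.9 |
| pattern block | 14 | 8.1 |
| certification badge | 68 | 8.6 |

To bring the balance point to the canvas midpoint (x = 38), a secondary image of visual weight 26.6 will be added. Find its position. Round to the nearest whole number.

x ≈ 35

With the secondary image, Σw becomes 3.8 + 3.6 + 6.9 + 8.1 + 8.6 + 26.6 = 57.6.
Along x: (1245.5 + 26.6·x) / 57.6 = 38 (existing moment 3.8·56 + 3.6·68 + 6.9·13 + 8.1·14 + 8.6·68 = 1245.5) ⇒ x = (2188.8 − 1245.5) / 26.6 ≈ 35.46.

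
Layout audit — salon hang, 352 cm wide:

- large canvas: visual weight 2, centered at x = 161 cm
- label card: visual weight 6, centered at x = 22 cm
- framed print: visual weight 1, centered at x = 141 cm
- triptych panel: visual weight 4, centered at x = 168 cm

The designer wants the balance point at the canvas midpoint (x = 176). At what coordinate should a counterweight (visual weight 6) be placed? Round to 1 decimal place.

x ≈ 346.2

New total weight: (2 + 6 + 1 + 4) + 6 = 19.
x: need Σw·x = 19·176 = 3344. Existing = 2·161 + 6·22 + 1·141 + 4·168 = 1267. Remainder 2077 / 6 ≈ 346.17.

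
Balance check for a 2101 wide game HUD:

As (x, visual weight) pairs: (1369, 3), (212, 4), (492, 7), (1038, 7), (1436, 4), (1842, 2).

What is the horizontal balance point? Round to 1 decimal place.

x ≈ 929.4

Σw = 3 + 4 + 7 + 7 + 4 + 2 = 27.
x: moment 25093 / weight 27 ≈ 929.37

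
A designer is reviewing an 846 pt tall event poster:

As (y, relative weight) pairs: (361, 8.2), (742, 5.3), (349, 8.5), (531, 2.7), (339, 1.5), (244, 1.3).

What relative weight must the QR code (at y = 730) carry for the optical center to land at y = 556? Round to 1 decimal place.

w ≈ 18.2

Known weights sum to 8.2 + 5.3 + 8.5 + 2.7 + 1.5 + 1.3 = 27.5; their moment is 8.2·361 + 5.3·742 + 8.5·349 + 2.7·531 + 1.5·339 + 1.3·244 = 12118.7.
Balance at y = 556 requires (12118.7 + w·730) / (27.5 + w) = 556.
So w = (556·27.5 − 12118.7)/(730 − 556) = 3171.3/174 ≈ 18.23.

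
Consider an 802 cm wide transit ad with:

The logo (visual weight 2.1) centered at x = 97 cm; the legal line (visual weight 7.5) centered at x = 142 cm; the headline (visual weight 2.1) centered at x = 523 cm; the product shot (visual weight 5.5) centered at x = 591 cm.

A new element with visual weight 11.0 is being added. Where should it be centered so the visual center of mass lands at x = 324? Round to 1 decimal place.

New total weight: (2.1 + 7.5 + 2.1 + 5.5) + 11.0 = 28.2.
x: need Σw·x = 28.2·324 = 9136.8. Existing = 2.1·97 + 7.5·142 + 2.1·523 + 5.5·591 = 5617.5. Remainder 3519.3 / 11.0 ≈ 319.94.

x ≈ 319.9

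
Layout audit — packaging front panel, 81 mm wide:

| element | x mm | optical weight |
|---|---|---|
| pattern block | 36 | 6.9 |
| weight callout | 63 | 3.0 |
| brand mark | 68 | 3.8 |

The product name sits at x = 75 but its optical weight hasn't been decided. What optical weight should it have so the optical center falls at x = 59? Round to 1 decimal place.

w ≈ 7.0

Known weights sum to 6.9 + 3.0 + 3.8 = 13.7; their moment is 6.9·36 + 3.0·63 + 3.8·68 = 695.8.
For the centroid to hit 59: (695.8 + w·75) / (13.7 + w) = 59.
So w = (59·13.7 − 695.8)/(75 − 59) = 112.5/16 ≈ 7.03.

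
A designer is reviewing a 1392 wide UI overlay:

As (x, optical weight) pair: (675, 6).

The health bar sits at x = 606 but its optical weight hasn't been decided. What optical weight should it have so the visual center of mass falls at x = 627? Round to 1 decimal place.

w ≈ 13.7

Known: weight 6 with moment 6·675 = 4050.
Set Σw·x/Σw = 627: (4050 + 606w) = 627·(6 + w).
Solving: w = (627·6 − 4050) / (606 − 627) = -288 / -21 ≈ 13.71.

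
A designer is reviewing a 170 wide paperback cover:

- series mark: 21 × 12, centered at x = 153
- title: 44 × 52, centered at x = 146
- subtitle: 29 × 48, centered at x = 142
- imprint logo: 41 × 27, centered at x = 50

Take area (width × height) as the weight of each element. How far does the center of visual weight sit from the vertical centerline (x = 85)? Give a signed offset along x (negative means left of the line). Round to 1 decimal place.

Taking area as weight: series mark 21·12 = 252, title 44·52 = 2288, subtitle 29·48 = 1392, imprint logo 41·27 = 1107. Sum 5039.
x-moment: 252·153 + 2288·146 + 1392·142 + 1107·50 = 625618; centroid 625618/5039 ≈ 124.16.
Offset from x = 85: 124.16 − 85 ≈ 39.16.

≈ 39.2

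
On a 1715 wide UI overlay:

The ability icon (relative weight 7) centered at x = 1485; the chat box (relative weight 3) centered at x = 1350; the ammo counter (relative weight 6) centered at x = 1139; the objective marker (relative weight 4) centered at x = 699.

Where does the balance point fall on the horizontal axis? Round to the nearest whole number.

x ≈ 1204

Σw = 7 + 3 + 6 + 4 = 20.
x: (7·1485 + 3·1350 + 6·1139 + 4·699) / 20 = 24075 / 20 ≈ 1203.75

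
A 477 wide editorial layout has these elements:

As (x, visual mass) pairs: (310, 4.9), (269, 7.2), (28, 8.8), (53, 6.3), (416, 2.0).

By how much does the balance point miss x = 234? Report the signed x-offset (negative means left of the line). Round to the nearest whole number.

Σw = 4.9 + 7.2 + 8.8 + 6.3 + 2.0 = 29.2.
Σw·x = 4.9·310 + 7.2·269 + 8.8·28 + 6.3·53 + 2.0·416 = 4868.1, so x̄ = 4868.1/29.2 ≈ 166.72.
Offset from x = 234: 166.72 − 234 ≈ -67.28.

≈ -67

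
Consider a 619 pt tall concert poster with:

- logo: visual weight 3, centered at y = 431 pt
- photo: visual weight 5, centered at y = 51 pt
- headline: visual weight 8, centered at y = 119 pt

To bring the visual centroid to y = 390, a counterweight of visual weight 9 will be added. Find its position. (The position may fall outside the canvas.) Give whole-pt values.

y ≈ 806

With the counterweight, Σw becomes 3 + 5 + 8 + 9 = 25.
y: need Σw·y = 25·390 = 9750. Existing = 3·431 + 5·51 + 8·119 = 2500. Remainder 7250 / 9 ≈ 805.56.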